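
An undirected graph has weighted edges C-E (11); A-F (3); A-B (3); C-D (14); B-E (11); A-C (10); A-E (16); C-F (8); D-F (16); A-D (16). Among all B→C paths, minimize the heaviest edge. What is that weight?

Comparing a few candidate routes:
B→E→C: max(11, 11) = 11
B→A→C: max(3, 10) = 10
B→A→F→C: max(3, 3, 8) = 8
B→E→A→F→C: max(11, 16, 3, 8) = 16
The minimum achievable maximum is 8.

8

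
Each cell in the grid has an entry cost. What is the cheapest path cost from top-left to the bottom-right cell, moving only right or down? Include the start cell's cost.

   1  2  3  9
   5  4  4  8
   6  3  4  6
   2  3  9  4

24

One optimal route is (0,0)→(0,1)→(0,2)→(1,2)→(2,2)→(2,3)→(3,3).
Its cost is 1 + 2 + 3 + 4 + 4 + 6 + 4 = 24.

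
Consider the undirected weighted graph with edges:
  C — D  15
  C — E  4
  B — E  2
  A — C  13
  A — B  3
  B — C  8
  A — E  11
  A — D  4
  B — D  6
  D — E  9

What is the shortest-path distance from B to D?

6

Checking several routes:
B-E-D: 2 + 9 = 11
B-D: 6
B-E-C-D: 2 + 4 + 15 = 21
B-E-A-D: 2 + 11 + 4 = 17
B-A-D: 3 + 4 = 7
B-C-E-D: 8 + 4 + 9 = 21
Best route has total 6.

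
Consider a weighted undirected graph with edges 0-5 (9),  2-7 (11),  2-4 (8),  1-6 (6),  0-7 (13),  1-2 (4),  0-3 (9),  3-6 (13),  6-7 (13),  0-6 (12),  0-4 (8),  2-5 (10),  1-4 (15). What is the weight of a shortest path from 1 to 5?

14

Comparing a few candidate routes:
1→4→2→5: 15 + 8 + 10 = 33
1→4→0→5: 15 + 8 + 9 = 32
1→6→0→5: 6 + 12 + 9 = 27
1→2→5: 4 + 10 = 14
1→2→4→0→5: 4 + 8 + 8 + 9 = 29
Best route has total 14.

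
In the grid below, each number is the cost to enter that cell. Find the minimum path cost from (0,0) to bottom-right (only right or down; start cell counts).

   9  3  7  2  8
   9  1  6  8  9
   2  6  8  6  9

Cheapest: [0,0] -> [0,1] -> [1,1] -> [1,2] -> [1,3] -> [2,3] -> [2,4]
  9 + 3 + 1 + 6 + 8 + 6 + 9 = 42
For comparison, the top-then-right route costs 47.

42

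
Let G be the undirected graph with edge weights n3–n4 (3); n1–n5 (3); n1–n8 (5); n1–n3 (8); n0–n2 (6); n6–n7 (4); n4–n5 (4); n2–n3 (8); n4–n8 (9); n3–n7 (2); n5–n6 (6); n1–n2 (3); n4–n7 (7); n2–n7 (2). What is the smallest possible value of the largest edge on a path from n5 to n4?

A few of the n5→n4 routes:
n5 -> n1 -> n2 -> n7 -> n3 -> n4: max(3, 3, 2, 2, 3) = 3
n5 -> n1 -> n2 -> n3 -> n4: max(3, 3, 8, 3) = 8
n5 -> n1 -> n2 -> n7 -> n4: max(3, 3, 2, 7) = 7
n5 -> n6 -> n7 -> n4: max(6, 4, 7) = 7
n5 -> n4: max(4) = 4
n5 -> n6 -> n7 -> n3 -> n4: max(6, 4, 2, 3) = 6
Best route has worst link 3.

3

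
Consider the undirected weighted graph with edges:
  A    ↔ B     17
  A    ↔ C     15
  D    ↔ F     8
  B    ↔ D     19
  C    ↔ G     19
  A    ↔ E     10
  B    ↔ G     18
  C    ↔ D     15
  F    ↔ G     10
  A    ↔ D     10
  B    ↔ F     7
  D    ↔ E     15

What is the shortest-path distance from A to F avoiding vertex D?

24

Routes from A to F avoiding D:
A - C - G - B - F: 15 + 19 + 18 + 7 = 59
A - B - G - F: 17 + 18 + 10 = 45
A - B - F: 17 + 7 = 24
A - C - G - F: 15 + 19 + 10 = 44
Shortest: 24.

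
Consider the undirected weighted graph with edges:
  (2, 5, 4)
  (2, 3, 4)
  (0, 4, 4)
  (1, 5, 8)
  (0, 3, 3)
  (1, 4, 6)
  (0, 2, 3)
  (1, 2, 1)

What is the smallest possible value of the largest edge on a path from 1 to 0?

3

Paths from 1 to 0:
1 -> 2 -> 3 -> 0: max(1, 4, 3) = 4
1 -> 5 -> 2 -> 3 -> 0: max(8, 4, 4, 3) = 8
1 -> 4 -> 0: max(6, 4) = 6
1 -> 5 -> 2 -> 0: max(8, 4, 3) = 8
1 -> 2 -> 0: max(1, 3) = 3
The minimum achievable maximum is 3.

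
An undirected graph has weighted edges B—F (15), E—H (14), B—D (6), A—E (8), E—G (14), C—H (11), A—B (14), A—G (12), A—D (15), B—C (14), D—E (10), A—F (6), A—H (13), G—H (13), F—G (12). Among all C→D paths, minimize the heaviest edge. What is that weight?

13

Some routes from C to D:
C → H → G → A → E → D: max(11, 13, 12, 8, 10) = 13
C → H → G → E → A → B → D: max(11, 13, 14, 8, 14, 6) = 14
C → H → G → F → A → B → D: max(11, 13, 12, 6, 14, 6) = 14
C → H → A → E → D: max(11, 13, 8, 10) = 13
C → H → G → F → A → E → D: max(11, 13, 12, 6, 8, 10) = 13
Smallest bottleneck: 13.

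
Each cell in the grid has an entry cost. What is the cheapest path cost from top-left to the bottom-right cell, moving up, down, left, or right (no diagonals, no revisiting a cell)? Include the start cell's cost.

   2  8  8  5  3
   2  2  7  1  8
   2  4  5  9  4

Cheapest: (0,0) → (1,0) → (1,1) → (1,2) → (1,3) → (1,4) → (2,4)
  2 + 2 + 2 + 7 + 1 + 8 + 4 = 26

26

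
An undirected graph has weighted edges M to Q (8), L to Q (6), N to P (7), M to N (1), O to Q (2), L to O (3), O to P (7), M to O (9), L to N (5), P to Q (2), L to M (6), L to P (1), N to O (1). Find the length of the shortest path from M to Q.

4

Some routes from M to Q:
M - Q: 8
M - N - O - L - P - Q: 1 + 1 + 3 + 1 + 2 = 8
M - N - O - Q: 1 + 1 + 2 = 4
Shortest: 4.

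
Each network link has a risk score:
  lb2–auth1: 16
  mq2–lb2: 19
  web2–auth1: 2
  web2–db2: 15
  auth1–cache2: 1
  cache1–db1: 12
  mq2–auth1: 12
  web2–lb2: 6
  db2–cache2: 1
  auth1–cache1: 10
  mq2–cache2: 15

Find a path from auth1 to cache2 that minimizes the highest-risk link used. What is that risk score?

1

Comparing a few candidate routes:
auth1→mq2→cache2: max(12, 15) = 15
auth1→mq2→lb2→web2→db2→cache2: max(12, 19, 6, 15, 1) = 19
auth1→cache2: max(1) = 1
auth1→lb2→mq2→cache2: max(16, 19, 15) = 19
auth1→lb2→web2→db2→cache2: max(16, 6, 15, 1) = 16
auth1→web2→db2→cache2: max(2, 15, 1) = 15
The minimum achievable maximum is 1.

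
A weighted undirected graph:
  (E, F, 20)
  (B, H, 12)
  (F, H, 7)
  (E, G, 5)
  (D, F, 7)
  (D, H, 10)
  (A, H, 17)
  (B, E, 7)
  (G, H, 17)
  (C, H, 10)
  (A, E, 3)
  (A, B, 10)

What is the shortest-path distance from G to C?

Some routes from G to C:
G -> E -> F -> H -> C: 5 + 20 + 7 + 10 = 42
G -> E -> A -> H -> C: 5 + 3 + 17 + 10 = 35
G -> E -> B -> H -> C: 5 + 7 + 12 + 10 = 34
G -> E -> A -> B -> H -> C: 5 + 3 + 10 + 12 + 10 = 40
G -> H -> C: 17 + 10 = 27
Best route has total 27.

27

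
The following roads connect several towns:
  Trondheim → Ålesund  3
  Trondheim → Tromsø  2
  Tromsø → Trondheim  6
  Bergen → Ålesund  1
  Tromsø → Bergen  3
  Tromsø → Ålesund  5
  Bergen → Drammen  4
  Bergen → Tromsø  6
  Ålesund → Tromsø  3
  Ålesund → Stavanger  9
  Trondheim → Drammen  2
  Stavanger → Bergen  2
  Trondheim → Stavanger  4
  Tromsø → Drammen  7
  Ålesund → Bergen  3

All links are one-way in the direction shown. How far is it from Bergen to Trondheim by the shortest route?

Routes from Bergen to Trondheim:
Bergen→Tromsø→Trondheim: 6 + 6 = 12
Bergen→Ålesund→Tromsø→Trondheim: 1 + 3 + 6 = 10
The minimum is 10.

10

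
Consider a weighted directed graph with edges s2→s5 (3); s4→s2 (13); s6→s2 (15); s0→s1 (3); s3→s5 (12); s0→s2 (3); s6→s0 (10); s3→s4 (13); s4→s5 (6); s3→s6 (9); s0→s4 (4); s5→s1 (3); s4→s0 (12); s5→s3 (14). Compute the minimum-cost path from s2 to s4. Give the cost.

Candidate routes:
s2 → s5 → s3 → s4: 3 + 14 + 13 = 30
s2 → s5 → s3 → s6 → s0 → s4: 3 + 14 + 9 + 10 + 4 = 40
Shortest: 30.

30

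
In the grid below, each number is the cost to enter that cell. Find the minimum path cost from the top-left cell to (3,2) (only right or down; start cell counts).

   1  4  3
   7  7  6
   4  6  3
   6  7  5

Path r0c0→r0c1→r0c2→r1c2→r2c2→r3c2: 1 + 4 + 3 + 6 + 3 + 5 = 22.

22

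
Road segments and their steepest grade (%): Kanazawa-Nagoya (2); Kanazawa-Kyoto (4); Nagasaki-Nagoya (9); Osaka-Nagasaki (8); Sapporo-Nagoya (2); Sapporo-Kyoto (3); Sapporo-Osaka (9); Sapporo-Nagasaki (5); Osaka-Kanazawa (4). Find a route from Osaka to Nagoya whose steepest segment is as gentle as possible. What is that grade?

Comparing a few candidate routes:
Osaka → Kanazawa → Kyoto → Sapporo → Nagoya: max(4, 4, 3, 2) = 4
Osaka → Nagasaki → Sapporo → Kyoto → Kanazawa → Nagoya: max(8, 5, 3, 4, 2) = 8
Osaka → Kanazawa → Kyoto → Sapporo → Nagasaki → Nagoya: max(4, 4, 3, 5, 9) = 9
Osaka → Kanazawa → Nagoya: max(4, 2) = 4
Osaka → Nagasaki → Sapporo → Nagoya: max(8, 5, 2) = 8
Smallest bottleneck: 4%.

4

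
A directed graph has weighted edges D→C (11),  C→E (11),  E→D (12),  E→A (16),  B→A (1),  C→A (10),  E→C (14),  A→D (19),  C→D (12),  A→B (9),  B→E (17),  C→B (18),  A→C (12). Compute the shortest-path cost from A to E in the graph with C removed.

26

Candidate routes:
A-B-E: 9 + 17 = 26
Best route has total 26.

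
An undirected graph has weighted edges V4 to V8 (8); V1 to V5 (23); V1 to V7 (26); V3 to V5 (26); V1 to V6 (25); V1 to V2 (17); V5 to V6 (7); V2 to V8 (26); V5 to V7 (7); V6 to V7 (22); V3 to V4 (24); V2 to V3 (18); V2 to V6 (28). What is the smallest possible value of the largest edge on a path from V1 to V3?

Checking several routes:
V1-V5-V3: max(23, 26) = 26
V1-V6-V7-V5-V3: max(25, 22, 7, 26) = 26
V1-V7-V6-V5-V3: max(26, 22, 7, 26) = 26
V1-V7-V5-V3: max(26, 7, 26) = 26
V1-V6-V5-V3: max(25, 7, 26) = 26
V1-V2-V3: max(17, 18) = 18
Smallest bottleneck: 18.

18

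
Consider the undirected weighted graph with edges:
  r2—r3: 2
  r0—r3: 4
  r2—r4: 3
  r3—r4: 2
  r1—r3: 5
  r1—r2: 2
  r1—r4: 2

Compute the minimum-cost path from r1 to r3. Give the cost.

Paths from r1 to r3:
r1 - r4 - r3: 2 + 2 = 4
r1 - r2 - r4 - r3: 2 + 3 + 2 = 7
r1 - r3: 5
r1 - r4 - r2 - r3: 2 + 3 + 2 = 7
r1 - r2 - r3: 2 + 2 = 4
Best route has total 4.

4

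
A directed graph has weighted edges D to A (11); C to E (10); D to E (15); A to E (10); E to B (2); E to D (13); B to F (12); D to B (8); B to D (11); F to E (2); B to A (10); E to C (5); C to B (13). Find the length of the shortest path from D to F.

20

Candidate routes:
D-B-F: 8 + 12 = 20
D-E-C-B-F: 15 + 5 + 13 + 12 = 45
D-A-E-C-B-F: 11 + 10 + 5 + 13 + 12 = 51
D-A-E-B-F: 11 + 10 + 2 + 12 = 35
D-E-B-F: 15 + 2 + 12 = 29
Best route has total 20.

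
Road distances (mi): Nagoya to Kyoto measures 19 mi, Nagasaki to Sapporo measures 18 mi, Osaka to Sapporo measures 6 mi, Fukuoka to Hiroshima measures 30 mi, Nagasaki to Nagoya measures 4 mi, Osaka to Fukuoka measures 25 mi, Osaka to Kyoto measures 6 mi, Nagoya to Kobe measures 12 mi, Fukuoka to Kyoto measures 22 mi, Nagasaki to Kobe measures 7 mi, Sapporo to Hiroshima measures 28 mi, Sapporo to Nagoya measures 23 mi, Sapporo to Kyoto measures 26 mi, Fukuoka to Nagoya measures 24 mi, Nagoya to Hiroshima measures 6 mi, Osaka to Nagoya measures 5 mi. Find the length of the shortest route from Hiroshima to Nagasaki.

Checking several routes:
Hiroshima-Nagoya-Kobe-Nagasaki: 6 + 12 + 7 = 25
Hiroshima-Nagoya-Nagasaki: 6 + 4 = 10
Hiroshima-Nagoya-Osaka-Sapporo-Nagasaki: 6 + 5 + 6 + 18 = 35
Best route has total 10 mi.

10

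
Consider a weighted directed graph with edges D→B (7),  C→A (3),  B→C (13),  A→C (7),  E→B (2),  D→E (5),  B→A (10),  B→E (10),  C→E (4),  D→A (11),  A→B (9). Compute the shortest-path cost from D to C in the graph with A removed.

20

Candidate routes:
D → B → C: 7 + 13 = 20
D → E → B → C: 5 + 2 + 13 = 20
The minimum is 20.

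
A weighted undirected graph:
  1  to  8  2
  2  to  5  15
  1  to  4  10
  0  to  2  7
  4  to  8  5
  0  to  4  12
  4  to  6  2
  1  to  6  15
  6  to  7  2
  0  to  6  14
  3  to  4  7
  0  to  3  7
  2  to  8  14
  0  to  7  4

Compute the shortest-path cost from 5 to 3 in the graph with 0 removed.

41

Candidate routes:
5 - 2 - 8 - 1 - 6 - 4 - 3: 15 + 14 + 2 + 15 + 2 + 7 = 55
5 - 2 - 8 - 1 - 4 - 3: 15 + 14 + 2 + 10 + 7 = 48
5 - 2 - 8 - 4 - 3: 15 + 14 + 5 + 7 = 41
Shortest: 41.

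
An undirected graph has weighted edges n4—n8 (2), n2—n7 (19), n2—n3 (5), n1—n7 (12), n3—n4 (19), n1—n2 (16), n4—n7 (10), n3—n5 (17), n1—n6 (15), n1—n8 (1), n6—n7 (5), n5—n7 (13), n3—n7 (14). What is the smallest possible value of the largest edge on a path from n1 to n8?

1

A few of the n1→n8 routes:
n1→n2→n3→n5→n7→n4→n8: max(16, 5, 17, 13, 10, 2) = 17
n1→n2→n3→n7→n4→n8: max(16, 5, 14, 10, 2) = 16
n1→n7→n4→n8: max(12, 10, 2) = 12
n1→n6→n7→n4→n8: max(15, 5, 10, 2) = 15
n1→n8: max(1) = 1
Smallest bottleneck: 1.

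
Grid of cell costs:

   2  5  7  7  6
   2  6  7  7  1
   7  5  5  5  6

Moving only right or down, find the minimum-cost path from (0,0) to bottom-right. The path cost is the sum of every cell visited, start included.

Cheapest: (0,0) (1,0) (1,1) (1,2) (1,3) (1,4) (2,4)
  2 + 2 + 6 + 7 + 7 + 1 + 6 = 31

31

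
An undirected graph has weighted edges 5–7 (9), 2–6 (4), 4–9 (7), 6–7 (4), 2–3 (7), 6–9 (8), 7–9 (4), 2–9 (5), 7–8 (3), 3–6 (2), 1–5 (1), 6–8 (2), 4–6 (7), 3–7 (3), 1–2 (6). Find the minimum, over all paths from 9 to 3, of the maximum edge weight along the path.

Comparing a few candidate routes:
9-7-3: max(4, 3) = 4
9-7-8-6-3: max(4, 3, 2, 2) = 4
9-7-6-3: max(4, 4, 2) = 4
9-2-6-3: max(5, 4, 2) = 5
Smallest bottleneck: 4.

4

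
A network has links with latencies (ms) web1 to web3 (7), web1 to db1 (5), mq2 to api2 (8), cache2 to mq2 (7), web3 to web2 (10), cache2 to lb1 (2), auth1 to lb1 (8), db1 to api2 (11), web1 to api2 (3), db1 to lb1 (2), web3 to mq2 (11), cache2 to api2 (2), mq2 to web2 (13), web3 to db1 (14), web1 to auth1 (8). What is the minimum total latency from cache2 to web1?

5

Some routes from cache2 to web1:
cache2→lb1→db1→web1: 2 + 2 + 5 = 9
cache2→api2→db1→web1: 2 + 11 + 5 = 18
cache2→api2→web1: 2 + 3 = 5
Shortest: 5 ms.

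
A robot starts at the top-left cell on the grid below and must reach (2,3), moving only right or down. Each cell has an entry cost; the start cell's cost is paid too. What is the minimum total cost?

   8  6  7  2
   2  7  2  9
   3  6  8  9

36

Cheapest: [0,0] -> [1,0] -> [1,1] -> [1,2] -> [2,2] -> [2,3]
  8 + 2 + 7 + 2 + 8 + 9 = 36
(Top row then right column would cost 41.)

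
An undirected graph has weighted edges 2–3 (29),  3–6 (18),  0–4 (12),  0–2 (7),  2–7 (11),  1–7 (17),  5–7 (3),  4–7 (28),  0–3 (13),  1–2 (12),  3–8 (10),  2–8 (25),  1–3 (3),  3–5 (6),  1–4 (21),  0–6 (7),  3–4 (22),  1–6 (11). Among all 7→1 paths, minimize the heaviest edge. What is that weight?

Checking several routes:
7-2-0-6-1: max(11, 7, 7, 11) = 11
7-2-1: max(11, 12) = 12
7-5-3-1: max(3, 6, 3) = 6
Smallest bottleneck: 6.

6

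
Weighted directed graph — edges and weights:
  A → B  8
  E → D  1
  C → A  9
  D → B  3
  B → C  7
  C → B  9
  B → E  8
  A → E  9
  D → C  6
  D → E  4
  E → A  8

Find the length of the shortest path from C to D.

Candidate routes:
C -> A -> E -> D: 9 + 9 + 1 = 19
C -> A -> B -> E -> D: 9 + 8 + 8 + 1 = 26
C -> B -> E -> D: 9 + 8 + 1 = 18
Best route has total 18.

18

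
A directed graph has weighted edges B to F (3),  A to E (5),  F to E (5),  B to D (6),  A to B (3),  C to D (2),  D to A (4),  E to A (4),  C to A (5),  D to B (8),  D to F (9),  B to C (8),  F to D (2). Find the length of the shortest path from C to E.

10

Checking several routes:
C -> D -> A -> B -> F -> E: 2 + 4 + 3 + 3 + 5 = 17
C -> D -> A -> E: 2 + 4 + 5 = 11
C -> A -> E: 5 + 5 = 10
C -> D -> F -> E: 2 + 9 + 5 = 16
C -> A -> B -> F -> E: 5 + 3 + 3 + 5 = 16
Shortest: 10.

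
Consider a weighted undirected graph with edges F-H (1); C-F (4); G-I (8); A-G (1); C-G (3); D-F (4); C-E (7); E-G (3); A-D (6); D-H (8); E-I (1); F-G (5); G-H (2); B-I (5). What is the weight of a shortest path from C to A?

4

Checking several routes:
C → F → D → A: 4 + 4 + 6 = 14
C → G → A: 3 + 1 = 4
C → F → H → G → A: 4 + 1 + 2 + 1 = 8
C → F → G → A: 4 + 5 + 1 = 10
C → G → H → F → D → A: 3 + 2 + 1 + 4 + 6 = 16
C → E → G → A: 7 + 3 + 1 = 11
The minimum is 4.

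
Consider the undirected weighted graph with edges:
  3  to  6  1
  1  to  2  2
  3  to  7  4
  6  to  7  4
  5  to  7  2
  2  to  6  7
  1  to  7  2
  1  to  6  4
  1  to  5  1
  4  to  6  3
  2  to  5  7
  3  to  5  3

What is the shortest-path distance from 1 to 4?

7

Checking several routes:
1 -> 7 -> 6 -> 4: 2 + 4 + 3 = 9
1 -> 6 -> 4: 4 + 3 = 7
1 -> 5 -> 3 -> 6 -> 4: 1 + 3 + 1 + 3 = 8
Shortest: 7.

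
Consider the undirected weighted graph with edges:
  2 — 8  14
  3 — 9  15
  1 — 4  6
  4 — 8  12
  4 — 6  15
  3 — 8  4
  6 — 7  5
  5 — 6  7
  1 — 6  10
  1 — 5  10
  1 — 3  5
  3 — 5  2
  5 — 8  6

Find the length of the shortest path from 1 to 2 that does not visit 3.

A few of the 1→2 routes:
1-5-8-2: 10 + 6 + 14 = 30
1-4-6-5-8-2: 6 + 15 + 7 + 6 + 14 = 48
1-6-5-8-2: 10 + 7 + 6 + 14 = 37
1-4-8-2: 6 + 12 + 14 = 32
The minimum is 30.

30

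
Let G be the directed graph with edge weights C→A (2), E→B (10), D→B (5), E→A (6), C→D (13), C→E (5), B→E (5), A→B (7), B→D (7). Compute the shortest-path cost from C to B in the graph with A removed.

Paths from C to B avoiding A:
C→E→B: 5 + 10 = 15
C→D→B: 13 + 5 = 18
Best route has total 15.

15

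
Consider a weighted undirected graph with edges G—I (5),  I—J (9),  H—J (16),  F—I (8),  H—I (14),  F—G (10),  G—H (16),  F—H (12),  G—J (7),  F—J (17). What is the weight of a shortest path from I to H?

Comparing a few candidate routes:
I -> F -> H: 8 + 12 = 20
I -> H: 14
I -> G -> H: 5 + 16 = 21
The minimum is 14.

14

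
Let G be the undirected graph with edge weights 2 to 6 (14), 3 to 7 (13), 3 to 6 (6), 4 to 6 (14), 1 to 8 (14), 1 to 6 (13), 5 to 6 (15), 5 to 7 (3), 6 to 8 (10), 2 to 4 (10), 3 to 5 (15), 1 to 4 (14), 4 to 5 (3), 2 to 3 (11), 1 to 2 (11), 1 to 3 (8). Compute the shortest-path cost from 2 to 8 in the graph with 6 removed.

A few of the 2→8 routes:
2→3→5→4→1→8: 11 + 15 + 3 + 14 + 14 = 57
2→1→8: 11 + 14 = 25
2→4→1→8: 10 + 14 + 14 = 38
2→4→5→3→1→8: 10 + 3 + 15 + 8 + 14 = 50
2→3→1→8: 11 + 8 + 14 = 33
2→4→5→7→3→1→8: 10 + 3 + 3 + 13 + 8 + 14 = 51
Best route has total 25.

25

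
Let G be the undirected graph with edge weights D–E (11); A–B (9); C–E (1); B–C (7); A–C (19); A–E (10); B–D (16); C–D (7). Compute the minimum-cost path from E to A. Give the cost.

A few of the E→A routes:
E→C→D→B→A: 1 + 7 + 16 + 9 = 33
E→C→A: 1 + 19 = 20
E→A: 10
E→C→B→A: 1 + 7 + 9 = 17
Best route has total 10.

10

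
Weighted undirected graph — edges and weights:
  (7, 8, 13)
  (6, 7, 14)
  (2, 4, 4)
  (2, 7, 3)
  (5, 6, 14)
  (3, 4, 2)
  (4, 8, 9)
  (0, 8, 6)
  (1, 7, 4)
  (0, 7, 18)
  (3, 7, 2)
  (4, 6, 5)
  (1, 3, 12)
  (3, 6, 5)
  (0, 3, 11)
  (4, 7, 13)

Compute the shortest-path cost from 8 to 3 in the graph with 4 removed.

15

Some routes from 8 to 3 avoiding 4:
8→7→1→3: 13 + 4 + 12 = 29
8→0→3: 6 + 11 = 17
8→7→3: 13 + 2 = 15
8→0→7→3: 6 + 18 + 2 = 26
Shortest: 15.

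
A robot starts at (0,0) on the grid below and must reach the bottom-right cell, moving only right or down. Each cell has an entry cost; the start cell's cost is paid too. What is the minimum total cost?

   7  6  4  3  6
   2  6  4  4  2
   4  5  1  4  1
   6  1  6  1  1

Path [0,0] → [1,0] → [2,0] → [2,1] → [2,2] → [2,3] → [2,4] → [3,4]: 7 + 2 + 4 + 5 + 1 + 4 + 1 + 1 = 25.
(Top row then right column would cost 30.)

25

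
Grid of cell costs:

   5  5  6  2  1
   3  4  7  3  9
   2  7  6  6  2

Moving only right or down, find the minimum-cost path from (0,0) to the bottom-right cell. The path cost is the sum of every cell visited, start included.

29

Cheapest: r0c0 → r0c1 → r0c2 → r0c3 → r1c3 → r2c3 → r2c4
  5 + 5 + 6 + 2 + 3 + 6 + 2 = 29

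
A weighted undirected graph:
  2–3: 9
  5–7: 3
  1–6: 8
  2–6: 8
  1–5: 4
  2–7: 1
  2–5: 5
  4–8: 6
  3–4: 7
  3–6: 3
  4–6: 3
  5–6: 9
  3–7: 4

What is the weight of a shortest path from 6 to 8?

9

Comparing a few candidate routes:
6→2→7→3→4→8: 8 + 1 + 4 + 7 + 6 = 26
6→3→4→8: 3 + 7 + 6 = 16
6→5→7→3→4→8: 9 + 3 + 4 + 7 + 6 = 29
6→4→8: 3 + 6 = 9
The minimum is 9.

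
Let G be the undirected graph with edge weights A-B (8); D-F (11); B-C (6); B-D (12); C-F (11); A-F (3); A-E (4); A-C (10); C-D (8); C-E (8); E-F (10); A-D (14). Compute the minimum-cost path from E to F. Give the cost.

Some routes from E to F:
E → C → A → F: 8 + 10 + 3 = 21
E → F: 10
E → C → F: 8 + 11 = 19
E → A → F: 4 + 3 = 7
The minimum is 7.

7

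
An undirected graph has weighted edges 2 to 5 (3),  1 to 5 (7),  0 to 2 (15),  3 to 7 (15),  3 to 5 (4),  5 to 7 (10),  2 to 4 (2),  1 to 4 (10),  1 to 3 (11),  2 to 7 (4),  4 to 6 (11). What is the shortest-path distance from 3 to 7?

Some routes from 3 to 7:
3 → 5 → 1 → 4 → 2 → 7: 4 + 7 + 10 + 2 + 4 = 27
3 → 5 → 2 → 7: 4 + 3 + 4 = 11
3 → 1 → 4 → 2 → 7: 11 + 10 + 2 + 4 = 27
3 → 5 → 7: 4 + 10 = 14
3 → 7: 15
3 → 1 → 5 → 2 → 7: 11 + 7 + 3 + 4 = 25
Shortest: 11.

11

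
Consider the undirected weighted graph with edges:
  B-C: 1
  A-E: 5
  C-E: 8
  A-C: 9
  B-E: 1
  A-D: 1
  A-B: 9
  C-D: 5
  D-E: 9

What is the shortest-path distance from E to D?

Checking several routes:
E → D: 9
E → B → C → D: 1 + 1 + 5 = 7
E → A → D: 5 + 1 = 6
Shortest: 6.

6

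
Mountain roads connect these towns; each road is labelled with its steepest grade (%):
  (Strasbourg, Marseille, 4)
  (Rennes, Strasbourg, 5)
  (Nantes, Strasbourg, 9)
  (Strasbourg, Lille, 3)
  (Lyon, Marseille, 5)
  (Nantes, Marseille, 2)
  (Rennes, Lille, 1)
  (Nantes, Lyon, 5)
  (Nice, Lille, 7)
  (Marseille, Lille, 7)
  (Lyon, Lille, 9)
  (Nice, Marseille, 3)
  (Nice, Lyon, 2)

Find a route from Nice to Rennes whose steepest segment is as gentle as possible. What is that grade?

4

Some routes from Nice to Rennes:
Nice-Lyon-Marseille-Strasbourg-Rennes: max(2, 5, 4, 5) = 5
Nice-Marseille-Strasbourg-Rennes: max(3, 4, 5) = 5
Nice-Lyon-Nantes-Marseille-Strasbourg-Rennes: max(2, 5, 2, 4, 5) = 5
Nice-Lyon-Nantes-Marseille-Strasbourg-Lille-Rennes: max(2, 5, 2, 4, 3, 1) = 5
Nice-Marseille-Strasbourg-Lille-Rennes: max(3, 4, 3, 1) = 4
Nice-Lyon-Marseille-Strasbourg-Lille-Rennes: max(2, 5, 4, 3, 1) = 5
Best route has worst link 4%.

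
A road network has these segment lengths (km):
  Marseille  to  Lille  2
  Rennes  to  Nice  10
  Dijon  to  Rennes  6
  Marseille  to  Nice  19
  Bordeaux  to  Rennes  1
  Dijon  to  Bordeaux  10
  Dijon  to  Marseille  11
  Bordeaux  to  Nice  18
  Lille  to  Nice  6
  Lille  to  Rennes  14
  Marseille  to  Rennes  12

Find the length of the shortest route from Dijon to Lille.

13

Some routes from Dijon to Lille:
Dijon→Bordeaux→Rennes→Lille: 10 + 1 + 14 = 25
Dijon→Rennes→Marseille→Lille: 6 + 12 + 2 = 20
Dijon→Marseille→Lille: 11 + 2 = 13
Dijon→Rennes→Lille: 6 + 14 = 20
Dijon→Rennes→Nice→Lille: 6 + 10 + 6 = 22
Dijon→Bordeaux→Rennes→Marseille→Lille: 10 + 1 + 12 + 2 = 25
Shortest: 13 km.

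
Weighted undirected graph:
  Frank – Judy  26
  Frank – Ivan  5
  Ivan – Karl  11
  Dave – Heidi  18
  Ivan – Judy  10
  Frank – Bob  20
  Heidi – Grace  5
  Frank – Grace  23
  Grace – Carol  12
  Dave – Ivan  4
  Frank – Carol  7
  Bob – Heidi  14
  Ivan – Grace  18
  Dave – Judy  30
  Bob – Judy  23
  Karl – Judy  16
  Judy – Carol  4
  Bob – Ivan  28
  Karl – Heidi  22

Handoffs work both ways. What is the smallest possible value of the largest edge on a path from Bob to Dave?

Checking several routes:
Bob-Heidi-Grace-Carol-Judy-Ivan-Dave: max(14, 5, 12, 4, 10, 4) = 14
Bob-Heidi-Grace-Carol-Judy-Karl-Ivan-Dave: max(14, 5, 12, 4, 16, 11, 4) = 16
Bob-Heidi-Dave: max(14, 18) = 18
Bob-Heidi-Grace-Carol-Frank-Ivan-Dave: max(14, 5, 12, 7, 5, 4) = 14
Best route has worst link 14.

14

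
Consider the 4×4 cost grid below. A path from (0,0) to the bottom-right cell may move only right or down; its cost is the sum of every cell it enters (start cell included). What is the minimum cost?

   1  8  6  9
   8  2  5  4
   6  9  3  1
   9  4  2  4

Take r0c0 r0c1 r1c1 r1c2 r2c2 r2c3 r3c3 for a total of 1 + 8 + 2 + 5 + 3 + 1 + 4 = 24.
(Top row then right column would cost 33.)

24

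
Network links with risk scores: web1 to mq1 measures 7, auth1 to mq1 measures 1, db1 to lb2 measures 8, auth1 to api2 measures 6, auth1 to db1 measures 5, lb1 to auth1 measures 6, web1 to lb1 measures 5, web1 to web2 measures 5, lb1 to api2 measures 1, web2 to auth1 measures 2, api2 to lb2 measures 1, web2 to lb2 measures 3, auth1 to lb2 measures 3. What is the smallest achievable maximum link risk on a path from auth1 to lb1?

Comparing a few candidate routes:
auth1→lb2→api2→lb1: max(3, 1, 1) = 3
auth1→web2→lb2→api2→lb1: max(2, 3, 1, 1) = 3
auth1→web2→web1→lb1: max(2, 5, 5) = 5
auth1→lb2→web2→web1→lb1: max(3, 3, 5, 5) = 5
auth1→lb1: max(6) = 6
The minimum achievable maximum is 3.

3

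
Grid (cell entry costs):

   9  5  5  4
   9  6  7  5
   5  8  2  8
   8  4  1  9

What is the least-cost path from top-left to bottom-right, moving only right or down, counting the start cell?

38

Path r0c0 -> r0c1 -> r0c2 -> r1c2 -> r2c2 -> r3c2 -> r3c3: 9 + 5 + 5 + 7 + 2 + 1 + 9 = 38.
For comparison, the top-then-right route costs 45.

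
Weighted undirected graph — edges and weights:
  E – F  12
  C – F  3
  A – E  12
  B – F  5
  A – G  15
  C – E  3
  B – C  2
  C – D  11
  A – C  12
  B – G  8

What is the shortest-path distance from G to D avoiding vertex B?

Routes from G to D avoiding B:
G→A→C→D: 15 + 12 + 11 = 38
G→A→E→F→C→D: 15 + 12 + 12 + 3 + 11 = 53
G→A→E→C→D: 15 + 12 + 3 + 11 = 41
The minimum is 38.

38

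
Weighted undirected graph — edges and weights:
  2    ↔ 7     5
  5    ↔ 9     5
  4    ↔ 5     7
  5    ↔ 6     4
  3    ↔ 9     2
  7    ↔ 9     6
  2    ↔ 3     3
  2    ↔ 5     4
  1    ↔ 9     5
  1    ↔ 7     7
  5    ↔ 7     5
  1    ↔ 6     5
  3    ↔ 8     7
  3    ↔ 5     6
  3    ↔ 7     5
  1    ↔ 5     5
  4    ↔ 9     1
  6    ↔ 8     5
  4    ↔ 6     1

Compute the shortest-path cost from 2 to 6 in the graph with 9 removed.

Comparing a few candidate routes:
2 -> 5 -> 6: 4 + 4 = 8
2 -> 5 -> 1 -> 6: 4 + 5 + 5 = 14
2 -> 5 -> 4 -> 6: 4 + 7 + 1 = 12
2 -> 3 -> 5 -> 6: 3 + 6 + 4 = 13
Shortest: 8.

8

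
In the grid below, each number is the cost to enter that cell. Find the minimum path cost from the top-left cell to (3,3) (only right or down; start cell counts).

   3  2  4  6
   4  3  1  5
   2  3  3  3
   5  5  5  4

Cheapest: (0,0)→(0,1)→(1,1)→(1,2)→(2,2)→(2,3)→(3,3)
  3 + 2 + 3 + 1 + 3 + 3 + 4 = 19
For comparison, the top-then-right route costs 27.

19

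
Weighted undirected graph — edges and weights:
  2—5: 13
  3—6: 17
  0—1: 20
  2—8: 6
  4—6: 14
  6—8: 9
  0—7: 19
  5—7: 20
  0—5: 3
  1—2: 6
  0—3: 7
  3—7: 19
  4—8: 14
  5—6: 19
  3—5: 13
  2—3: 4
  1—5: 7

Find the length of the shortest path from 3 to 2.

4

Checking several routes:
3 → 2: 4
3 → 0 → 5 → 1 → 2: 7 + 3 + 7 + 6 = 23
3 → 5 → 2: 13 + 13 = 26
3 → 0 → 5 → 2: 7 + 3 + 13 = 23
Best route has total 4.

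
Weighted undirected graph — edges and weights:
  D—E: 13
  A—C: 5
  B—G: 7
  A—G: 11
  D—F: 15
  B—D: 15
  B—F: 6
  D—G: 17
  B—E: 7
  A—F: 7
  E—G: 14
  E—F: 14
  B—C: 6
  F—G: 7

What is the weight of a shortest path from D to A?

Some routes from D to A:
D→B→F→A: 15 + 6 + 7 = 28
D→F→A: 15 + 7 = 22
D→B→C→A: 15 + 6 + 5 = 26
D→E→B→C→A: 13 + 7 + 6 + 5 = 31
D→G→A: 17 + 11 = 28
D→G→F→A: 17 + 7 + 7 = 31
The minimum is 22.

22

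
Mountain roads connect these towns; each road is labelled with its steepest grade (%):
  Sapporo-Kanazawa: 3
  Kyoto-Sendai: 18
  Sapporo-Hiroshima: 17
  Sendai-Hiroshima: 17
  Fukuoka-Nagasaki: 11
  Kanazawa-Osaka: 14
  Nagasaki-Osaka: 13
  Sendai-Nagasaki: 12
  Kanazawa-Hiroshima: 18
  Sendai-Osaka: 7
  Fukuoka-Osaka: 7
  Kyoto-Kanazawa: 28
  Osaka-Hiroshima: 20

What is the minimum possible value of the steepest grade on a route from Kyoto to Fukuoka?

18

A few of the Kyoto→Fukuoka routes:
Kyoto - Sendai - Hiroshima - Sapporo - Kanazawa - Osaka - Fukuoka: max(18, 17, 17, 3, 14, 7) = 18
Kyoto - Sendai - Nagasaki - Fukuoka: max(18, 12, 11) = 18
Kyoto - Sendai - Nagasaki - Osaka - Fukuoka: max(18, 12, 13, 7) = 18
The minimum achievable maximum is 18%.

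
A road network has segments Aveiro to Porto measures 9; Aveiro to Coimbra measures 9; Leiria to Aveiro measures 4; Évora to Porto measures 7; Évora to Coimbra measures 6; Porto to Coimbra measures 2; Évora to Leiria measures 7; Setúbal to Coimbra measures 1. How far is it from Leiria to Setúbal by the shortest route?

14

A few of the Leiria→Setúbal routes:
Leiria → Aveiro → Porto → Coimbra → Setúbal: 4 + 9 + 2 + 1 = 16
Leiria → Aveiro → Coimbra → Setúbal: 4 + 9 + 1 = 14
Leiria → Évora → Coimbra → Setúbal: 7 + 6 + 1 = 14
Leiria → Évora → Porto → Coimbra → Setúbal: 7 + 7 + 2 + 1 = 17
Best route has total 14.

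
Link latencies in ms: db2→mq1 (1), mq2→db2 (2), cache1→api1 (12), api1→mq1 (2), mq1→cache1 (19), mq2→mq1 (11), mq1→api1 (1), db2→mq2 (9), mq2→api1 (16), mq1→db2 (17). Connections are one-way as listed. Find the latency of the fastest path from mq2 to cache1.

22

Routes from mq2 to cache1:
mq2 → api1 → mq1 → cache1: 16 + 2 + 19 = 37
mq2 → mq1 → cache1: 11 + 19 = 30
mq2 → db2 → mq1 → cache1: 2 + 1 + 19 = 22
The minimum is 22 ms.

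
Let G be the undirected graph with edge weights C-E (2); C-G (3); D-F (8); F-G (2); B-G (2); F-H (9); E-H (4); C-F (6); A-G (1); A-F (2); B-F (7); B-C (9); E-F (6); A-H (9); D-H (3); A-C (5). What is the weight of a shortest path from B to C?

Some routes from B to C:
B - G - F - C: 2 + 2 + 6 = 10
B - G - A - C: 2 + 1 + 5 = 8
B - C: 9
B - G - C: 2 + 3 = 5
The minimum is 5.

5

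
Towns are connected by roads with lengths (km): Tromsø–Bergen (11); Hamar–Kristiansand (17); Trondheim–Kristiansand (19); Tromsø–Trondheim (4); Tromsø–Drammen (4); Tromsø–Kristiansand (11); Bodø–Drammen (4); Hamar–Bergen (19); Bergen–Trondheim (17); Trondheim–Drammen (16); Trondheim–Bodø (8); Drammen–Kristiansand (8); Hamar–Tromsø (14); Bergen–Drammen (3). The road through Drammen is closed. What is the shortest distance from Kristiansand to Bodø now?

23

Some routes from Kristiansand to Bodø avoiding Drammen:
Kristiansand-Trondheim-Bodø: 19 + 8 = 27
Kristiansand-Tromsø-Trondheim-Bodø: 11 + 4 + 8 = 23
Kristiansand-Tromsø-Bergen-Trondheim-Bodø: 11 + 11 + 17 + 8 = 47
Kristiansand-Hamar-Tromsø-Trondheim-Bodø: 17 + 14 + 4 + 8 = 43
Best route has total 23 km.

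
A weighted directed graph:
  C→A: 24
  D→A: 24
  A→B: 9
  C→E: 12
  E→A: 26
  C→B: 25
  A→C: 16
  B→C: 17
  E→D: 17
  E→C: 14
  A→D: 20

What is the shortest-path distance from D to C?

40

Paths from D to C:
D -> A -> C: 24 + 16 = 40
D -> A -> B -> C: 24 + 9 + 17 = 50
The minimum is 40.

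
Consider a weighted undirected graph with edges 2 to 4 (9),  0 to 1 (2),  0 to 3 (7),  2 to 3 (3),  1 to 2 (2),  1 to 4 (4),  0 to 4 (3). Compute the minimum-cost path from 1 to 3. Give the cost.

Checking several routes:
1 -> 4 -> 2 -> 3: 4 + 9 + 3 = 16
1 -> 0 -> 4 -> 2 -> 3: 2 + 3 + 9 + 3 = 17
1 -> 0 -> 3: 2 + 7 = 9
1 -> 2 -> 3: 2 + 3 = 5
1 -> 4 -> 0 -> 3: 4 + 3 + 7 = 14
Shortest: 5.

5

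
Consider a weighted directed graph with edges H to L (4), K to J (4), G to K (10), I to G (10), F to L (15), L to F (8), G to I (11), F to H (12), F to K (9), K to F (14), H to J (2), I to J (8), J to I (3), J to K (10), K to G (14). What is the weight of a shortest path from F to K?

9

Candidate routes:
F → H → J → K: 12 + 2 + 10 = 24
F → K: 9
F → H → J → I → G → K: 12 + 2 + 3 + 10 + 10 = 37
Best route has total 9.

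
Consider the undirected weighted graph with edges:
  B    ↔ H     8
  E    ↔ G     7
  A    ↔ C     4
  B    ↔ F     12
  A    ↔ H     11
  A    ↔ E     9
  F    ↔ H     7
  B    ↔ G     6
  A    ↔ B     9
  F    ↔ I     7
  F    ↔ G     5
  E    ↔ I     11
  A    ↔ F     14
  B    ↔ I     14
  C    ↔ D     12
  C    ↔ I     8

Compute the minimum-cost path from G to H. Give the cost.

Some routes from G to H:
G → B → A → H: 6 + 9 + 11 = 26
G → F → B → H: 5 + 12 + 8 = 25
G → B → F → H: 6 + 12 + 7 = 25
G → B → H: 6 + 8 = 14
G → F → H: 5 + 7 = 12
The minimum is 12.

12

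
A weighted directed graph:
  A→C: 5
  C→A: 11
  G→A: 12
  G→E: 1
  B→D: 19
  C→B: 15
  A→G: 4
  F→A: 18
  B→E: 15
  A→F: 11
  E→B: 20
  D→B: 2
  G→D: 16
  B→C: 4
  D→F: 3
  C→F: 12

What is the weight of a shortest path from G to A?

12

Comparing a few candidate routes:
G→E→B→C→A: 1 + 20 + 4 + 11 = 36
G→E→B→C→F→A: 1 + 20 + 4 + 12 + 18 = 55
G→D→B→C→F→A: 16 + 2 + 4 + 12 + 18 = 52
G→A: 12
G→D→F→A: 16 + 3 + 18 = 37
G→D→B→C→A: 16 + 2 + 4 + 11 = 33
Best route has total 12.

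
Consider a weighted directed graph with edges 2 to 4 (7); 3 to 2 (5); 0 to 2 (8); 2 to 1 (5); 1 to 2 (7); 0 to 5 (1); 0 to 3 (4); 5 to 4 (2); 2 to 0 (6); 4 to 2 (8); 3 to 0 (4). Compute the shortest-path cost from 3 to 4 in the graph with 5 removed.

12

Candidate routes:
3 → 0 → 2 → 4: 4 + 8 + 7 = 19
3 → 2 → 4: 5 + 7 = 12
The minimum is 12.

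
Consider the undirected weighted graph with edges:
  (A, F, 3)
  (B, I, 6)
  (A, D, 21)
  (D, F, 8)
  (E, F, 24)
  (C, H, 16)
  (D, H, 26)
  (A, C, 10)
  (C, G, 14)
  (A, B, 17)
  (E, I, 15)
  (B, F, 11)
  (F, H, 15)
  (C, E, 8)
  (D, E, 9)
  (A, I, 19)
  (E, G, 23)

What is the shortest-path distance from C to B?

24

A few of the C→B routes:
C → A → I → B: 10 + 19 + 6 = 35
C → A → F → B: 10 + 3 + 11 = 24
C → E → I → B: 8 + 15 + 6 = 29
C → E → D → F → B: 8 + 9 + 8 + 11 = 36
C → H → F → B: 16 + 15 + 11 = 42
C → A → B: 10 + 17 = 27
Best route has total 24.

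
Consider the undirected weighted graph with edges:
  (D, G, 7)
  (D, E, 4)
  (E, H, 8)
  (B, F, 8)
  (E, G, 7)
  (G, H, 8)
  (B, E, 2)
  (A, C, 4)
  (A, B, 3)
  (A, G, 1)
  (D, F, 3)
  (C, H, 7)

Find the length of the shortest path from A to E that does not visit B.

8

Checking several routes:
A -> G -> E: 1 + 7 = 8
A -> C -> H -> E: 4 + 7 + 8 = 19
A -> G -> H -> E: 1 + 8 + 8 = 17
A -> C -> H -> G -> E: 4 + 7 + 8 + 7 = 26
A -> G -> D -> E: 1 + 7 + 4 = 12
Shortest: 8.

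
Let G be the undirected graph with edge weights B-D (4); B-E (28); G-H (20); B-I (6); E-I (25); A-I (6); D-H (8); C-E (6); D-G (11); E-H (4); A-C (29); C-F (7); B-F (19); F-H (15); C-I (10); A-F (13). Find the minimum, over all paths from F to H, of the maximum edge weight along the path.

Some routes from F to H:
F → C → I → B → D → H: max(7, 10, 6, 4, 8) = 10
F → A → I → C → E → H: max(13, 6, 10, 6, 4) = 13
F → C → E → H: max(7, 6, 4) = 7
F → A → I → B → D → H: max(13, 6, 6, 4, 8) = 13
The minimum achievable maximum is 7.

7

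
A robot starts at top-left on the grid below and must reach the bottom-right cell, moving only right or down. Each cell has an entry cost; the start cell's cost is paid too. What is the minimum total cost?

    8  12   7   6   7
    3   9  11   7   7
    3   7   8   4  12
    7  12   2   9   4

Path r0c0 → r1c0 → r2c0 → r2c1 → r2c2 → r3c2 → r3c3 → r3c4: 8 + 3 + 3 + 7 + 8 + 2 + 9 + 4 = 44.

44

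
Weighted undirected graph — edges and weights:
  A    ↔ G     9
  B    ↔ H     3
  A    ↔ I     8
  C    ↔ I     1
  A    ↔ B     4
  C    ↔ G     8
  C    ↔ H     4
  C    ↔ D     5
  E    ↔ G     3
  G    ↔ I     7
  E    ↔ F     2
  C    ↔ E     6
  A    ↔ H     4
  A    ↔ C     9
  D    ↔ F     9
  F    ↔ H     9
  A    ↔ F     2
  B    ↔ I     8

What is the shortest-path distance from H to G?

11

A few of the H→G routes:
H → C → I → G: 4 + 1 + 7 = 12
H → C → G: 4 + 8 = 12
H → C → E → G: 4 + 6 + 3 = 13
H → A → F → E → G: 4 + 2 + 2 + 3 = 11
H → A → G: 4 + 9 = 13
The minimum is 11.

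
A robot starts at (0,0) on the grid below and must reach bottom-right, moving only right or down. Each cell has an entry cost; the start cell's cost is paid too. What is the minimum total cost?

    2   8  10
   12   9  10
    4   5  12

Best path: [0,0] [1,0] [2,0] [2,1] [2,2]
Cost: 2 + 12 + 4 + 5 + 12 = 35
(Top row then right column would cost 42.)

35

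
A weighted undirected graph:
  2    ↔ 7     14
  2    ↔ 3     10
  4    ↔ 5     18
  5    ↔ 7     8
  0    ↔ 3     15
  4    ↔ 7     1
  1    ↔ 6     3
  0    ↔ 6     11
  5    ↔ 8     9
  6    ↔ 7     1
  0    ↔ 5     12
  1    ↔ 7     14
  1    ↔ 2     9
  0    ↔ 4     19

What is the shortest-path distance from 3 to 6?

22

Checking several routes:
3→0→6: 15 + 11 = 26
3→2→1→6: 10 + 9 + 3 = 22
3→2→7→6: 10 + 14 + 1 = 25
Best route has total 22.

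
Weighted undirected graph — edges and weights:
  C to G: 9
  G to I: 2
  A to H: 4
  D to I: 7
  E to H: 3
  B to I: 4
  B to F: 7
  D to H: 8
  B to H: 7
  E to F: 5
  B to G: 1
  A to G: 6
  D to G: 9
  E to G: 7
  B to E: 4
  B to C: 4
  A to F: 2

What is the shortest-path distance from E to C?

8

Comparing a few candidate routes:
E-B-C: 4 + 4 = 8
E-G-C: 7 + 9 = 16
E-H-B-C: 3 + 7 + 4 = 14
E-B-G-C: 4 + 1 + 9 = 14
E-F-B-C: 5 + 7 + 4 = 16
E-G-B-C: 7 + 1 + 4 = 12
Best route has total 8.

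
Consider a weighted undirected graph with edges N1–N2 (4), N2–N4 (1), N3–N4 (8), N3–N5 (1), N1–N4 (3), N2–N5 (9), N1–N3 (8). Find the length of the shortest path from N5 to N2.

9

Comparing a few candidate routes:
N5 -> N3 -> N1 -> N2: 1 + 8 + 4 = 13
N5 -> N3 -> N4 -> N2: 1 + 8 + 1 = 10
N5 -> N2: 9
Best route has total 9.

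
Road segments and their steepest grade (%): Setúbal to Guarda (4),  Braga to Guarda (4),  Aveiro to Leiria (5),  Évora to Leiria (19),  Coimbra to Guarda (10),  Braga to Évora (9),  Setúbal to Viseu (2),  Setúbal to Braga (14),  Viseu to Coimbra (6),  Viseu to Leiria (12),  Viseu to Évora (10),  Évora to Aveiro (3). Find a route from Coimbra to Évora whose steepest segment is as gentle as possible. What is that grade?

Comparing a few candidate routes:
Coimbra - Viseu - Setúbal - Guarda - Braga - Évora: max(6, 2, 4, 4, 9) = 9
Coimbra - Guarda - Braga - Évora: max(10, 4, 9) = 10
Coimbra - Guarda - Setúbal - Viseu - Évora: max(10, 4, 2, 10) = 10
The minimum achievable maximum is 9%.

9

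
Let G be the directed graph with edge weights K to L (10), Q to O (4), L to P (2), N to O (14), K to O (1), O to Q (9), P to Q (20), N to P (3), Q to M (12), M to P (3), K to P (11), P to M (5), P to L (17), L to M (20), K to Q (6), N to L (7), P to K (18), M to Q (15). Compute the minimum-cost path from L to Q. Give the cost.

22

A few of the L→Q routes:
L - P - K - Q: 2 + 18 + 6 = 26
L - P - M - Q: 2 + 5 + 15 = 22
L - P - K - O - Q: 2 + 18 + 1 + 9 = 30
L - P - Q: 2 + 20 = 22
Best route has total 22.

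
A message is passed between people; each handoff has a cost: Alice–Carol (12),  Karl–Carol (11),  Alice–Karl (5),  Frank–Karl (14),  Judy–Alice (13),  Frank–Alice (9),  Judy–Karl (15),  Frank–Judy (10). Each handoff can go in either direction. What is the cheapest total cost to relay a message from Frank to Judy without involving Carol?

A few of the Frank→Judy routes:
Frank-Karl-Judy: 14 + 15 = 29
Frank-Alice-Judy: 9 + 13 = 22
Frank-Alice-Karl-Judy: 9 + 5 + 15 = 29
Frank-Judy: 10
Best route has total 10.

10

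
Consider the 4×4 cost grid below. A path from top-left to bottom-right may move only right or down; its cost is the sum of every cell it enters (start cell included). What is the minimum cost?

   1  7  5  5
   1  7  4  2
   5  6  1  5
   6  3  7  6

Cheapest: [0,0] [1,0] [1,1] [1,2] [2,2] [2,3] [3,3]
  1 + 1 + 7 + 4 + 1 + 5 + 6 = 25

25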